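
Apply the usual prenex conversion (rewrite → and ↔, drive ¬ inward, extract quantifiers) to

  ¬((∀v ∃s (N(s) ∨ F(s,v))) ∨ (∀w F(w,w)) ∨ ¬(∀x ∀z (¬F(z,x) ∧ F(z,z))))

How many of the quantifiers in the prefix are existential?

Drive negations inward (¬∀x A ≡ ∃x ¬A, ¬∃x A ≡ ∀x ¬A, De Morgan for ∧/∨):
  (∃v ∀s (¬N(s) ∧ ¬F(s,v))) ∧ (∃w ¬F(w,w)) ∧ (∀x ∀z (¬F(z,x) ∧ F(z,z)))
All bound variables are already distinct, so no renaming is needed.
Pull the quantifiers to the front (each side's bound variable is not free in the other side):
  ∃v ∀s ∃w ∀x ∀z (¬N(s) ∧ ¬F(s,v) ∧ ¬F(w,w) ∧ ¬F(z,x) ∧ F(z,z))
The prefix is ∃v ∀s ∃w ∀x ∀z: 3 universal, 2 existential.

2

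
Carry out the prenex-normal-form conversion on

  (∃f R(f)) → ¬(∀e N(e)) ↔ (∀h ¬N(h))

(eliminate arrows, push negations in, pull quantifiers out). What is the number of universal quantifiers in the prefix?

Eliminate → and ↔ using ¬ and ∨; A ↔ B as (¬A ∨ B) ∧ (¬B ∨ A).
  (¬(¬(∃f R(f)) ∨ ¬(∀e N(e))) ∨ (∀h ¬N(h))) ∧ (¬(∀h ¬N(h)) ∨ ¬(∃f R(f)) ∨ ¬(∀e N(e)))
Drive negations inward (¬∀x A ≡ ∃x ¬A, ¬∃x A ≡ ∀x ¬A, De Morgan for ∧/∨):
  ((∃f R(f)) ∧ (∀e N(e)) ∨ (∀h ¬N(h))) ∧ ((∃h N(h)) ∨ (∀f ¬R(f)) ∨ (∃e ¬N(e)))
Give each quantifier a distinct variable: h↦z, f↦w1, e↦b.
  ((∃f R(f)) ∧ (∀e N(e)) ∨ (∀h ¬N(h))) ∧ ((∃z N(z)) ∨ (∀w1 ¬R(w1)) ∨ (∃b ¬N(b)))
Extract every quantifier outward, since the variables are now distinct and don't occur free across branches:
  ∃f ∀e ∀h ∃z ∀w1 ∃b ((R(f) ∧ N(e) ∨ ¬N(h)) ∧ (N(z) ∨ ¬R(w1) ∨ ¬N(b)))
The prefix is ∃f ∀e ∀h ∃z ∀w1 ∃b: 3 universal, 3 existential.

3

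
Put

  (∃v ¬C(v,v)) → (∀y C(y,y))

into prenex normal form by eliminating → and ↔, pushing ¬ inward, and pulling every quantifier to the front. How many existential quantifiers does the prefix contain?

0

First replace A → B with ¬A ∨ B.
  ¬(∃v ¬C(v,v)) ∨ (∀y C(y,y))
Move each ¬ inward, flipping quantifiers it crosses:
  (∀v C(v,v)) ∨ (∀y C(y,y))
All bound variables are already distinct, so no renaming is needed.
Pull the quantifiers to the front (each side's bound variable is not free in the other side):
  ∀v ∀y (C(v,v) ∨ C(y,y))
The prefix is ∀v ∀y: 2 universal, 0 existential.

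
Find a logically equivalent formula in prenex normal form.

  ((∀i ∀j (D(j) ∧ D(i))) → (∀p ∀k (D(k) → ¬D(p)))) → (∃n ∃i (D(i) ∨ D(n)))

∀i ∀j ∃p ∃k ∃n ∃b (D(j) ∧ D(i) ∧ D(k) ∧ D(p) ∨ D(b) ∨ D(n))

Rewrite implications/biconditionals: A → B as ¬A ∨ B.
  ¬(¬(∀i ∀j (D(j) ∧ D(i))) ∨ (∀p ∀k (¬D(k) ∨ ¬D(p)))) ∨ (∃n ∃i (D(i) ∨ D(n)))
Drive negations inward (¬∀x A ≡ ∃x ¬A, ¬∃x A ≡ ∀x ¬A, De Morgan for ∧/∨):
  (∀i ∀j (D(j) ∧ D(i))) ∧ (∃p ∃k (D(k) ∧ D(p))) ∨ (∃n ∃i (D(i) ∨ D(n)))
Rename bound variables to avoid capture: i↦b.
  (∀i ∀j (D(j) ∧ D(i))) ∧ (∃p ∃k (D(k) ∧ D(p))) ∨ (∃n ∃b (D(b) ∨ D(n)))
Extract every quantifier outward, since the variables are now distinct and don't occur free across branches:
  ∀i ∀j ∃p ∃k ∃n ∃b (D(j) ∧ D(i) ∧ D(k) ∧ D(p) ∨ D(b) ∨ D(n))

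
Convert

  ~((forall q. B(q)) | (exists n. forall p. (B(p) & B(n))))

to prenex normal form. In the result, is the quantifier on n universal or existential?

Move each ¬ inward, flipping quantifiers it crosses:
  (exists q. ~B(q)) & (forall n. exists p. (~B(p) | ~B(n)))
All bound variables are already distinct, so no renaming is needed.
Finally move all quantifiers to the prefix:
  exists q. forall n. exists p. (~B(q) & (~B(p) | ~B(n)))
The quantifier exists n sits under an odd number of negations, so it flips to forall n.

universal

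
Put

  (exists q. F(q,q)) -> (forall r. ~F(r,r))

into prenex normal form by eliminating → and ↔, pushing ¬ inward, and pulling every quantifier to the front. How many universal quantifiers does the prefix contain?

2

Rewrite implications/biconditionals: A → B as ¬A ∨ B.
  ~(exists q. F(q,q)) | (forall r. ~F(r,r))
Push ¬ through the quantifiers and connectives to reach negation normal form:
  (forall q. ~F(q,q)) | (forall r. ~F(r,r))
Extract every quantifier outward, since the variables are now distinct and don't occur free across branches:
  forall q. forall r. (~F(q,q) | ~F(r,r))
The prefix is forall q forall r: 2 universal, 0 existential.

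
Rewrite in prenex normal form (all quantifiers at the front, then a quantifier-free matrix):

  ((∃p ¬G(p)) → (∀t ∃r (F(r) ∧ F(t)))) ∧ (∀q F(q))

∀p ∀t ∃r ∀q ((G(p) ∨ F(r) ∧ F(t)) ∧ F(q))

Eliminate → and ↔ using ¬ and ∨.
  (¬(∃p ¬G(p)) ∨ (∀t ∃r (F(r) ∧ F(t)))) ∧ (∀q F(q))
Move each ¬ inward, flipping quantifiers it crosses:
  ((∀p G(p)) ∨ (∀t ∃r (F(r) ∧ F(t)))) ∧ (∀q F(q))
All bound variables are already distinct, so no renaming is needed.
Finally move all quantifiers to the prefix:
  ∀p ∀t ∃r ∀q ((G(p) ∨ F(r) ∧ F(t)) ∧ F(q))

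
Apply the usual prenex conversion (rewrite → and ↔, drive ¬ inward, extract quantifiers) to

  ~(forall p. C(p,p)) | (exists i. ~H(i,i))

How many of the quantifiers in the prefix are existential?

Move each ¬ inward, flipping quantifiers it crosses:
  (exists p. ~C(p,p)) | (exists i. ~H(i,i))
All bound variables are already distinct, so no renaming is needed.
Extract every quantifier outward, since the variables are now distinct and don't occur free across branches:
  exists p. exists i. (~C(p,p) | ~H(i,i))
The prefix is exists p exists i: 0 universal, 2 existential.

2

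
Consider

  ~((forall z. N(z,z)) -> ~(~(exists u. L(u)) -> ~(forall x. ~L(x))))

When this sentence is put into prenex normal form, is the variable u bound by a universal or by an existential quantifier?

existential

Eliminate → and ↔ using ¬ and ∨.
  ~(~(forall z. N(z,z)) | ~(~~(exists u. L(u)) | ~(forall x. ~L(x))))
Drive negations inward (¬∀x A ≡ ∃x ¬A, ¬∃x A ≡ ∀x ¬A, De Morgan for ∧/∨):
  (forall z. N(z,z)) & ((exists u. L(u)) | (exists x. L(x)))
All bound variables are already distinct, so no renaming is needed.
Finally move all quantifiers to the prefix:
  forall z. exists u. exists x. (N(z,z) & (L(u) | L(x)))
The quantifier exists u sits under an even number of negations (counting the antecedent side of each →), so it remains existential.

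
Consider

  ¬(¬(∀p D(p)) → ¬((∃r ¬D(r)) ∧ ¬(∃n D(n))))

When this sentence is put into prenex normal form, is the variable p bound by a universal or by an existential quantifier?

Rewrite implications/biconditionals: A → B as ¬A ∨ B.
  ¬(¬¬(∀p D(p)) ∨ ¬((∃r ¬D(r)) ∧ ¬(∃n D(n))))
Move each ¬ inward, flipping quantifiers it crosses:
  (∃p ¬D(p)) ∧ (∃r ¬D(r)) ∧ (∀n ¬D(n))
Finally move all quantifiers to the prefix:
  ∃p ∃r ∀n (¬D(p) ∧ ¬D(r) ∧ ¬D(n))
The quantifier ∀p sits under an odd number of negations (counting the antecedent side of each →), so it flips to ∃p.

existential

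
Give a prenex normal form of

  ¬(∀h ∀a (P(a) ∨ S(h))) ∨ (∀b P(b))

∃h ∃a ∀b (¬P(a) ∧ ¬S(h) ∨ P(b))

Push ¬ through the quantifiers and connectives to reach negation normal form:
  (∃h ∃a (¬P(a) ∧ ¬S(h))) ∨ (∀b P(b))
Extract every quantifier outward, since the variables are now distinct and don't occur free across branches:
  ∃h ∃a ∀b (¬P(a) ∧ ¬S(h) ∨ P(b))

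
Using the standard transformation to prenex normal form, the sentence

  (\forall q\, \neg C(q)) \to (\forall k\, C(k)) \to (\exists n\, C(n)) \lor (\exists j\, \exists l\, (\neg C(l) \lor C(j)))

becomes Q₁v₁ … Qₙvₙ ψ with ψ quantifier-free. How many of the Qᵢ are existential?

5

First replace A → B with ¬A ∨ B.
  \neg (\forall q\, \neg C(q)) \lor \neg (\forall k\, C(k)) \lor (\exists n\, C(n)) \lor (\exists j\, \exists l\, (\neg C(l) \lor C(j)))
Push ¬ through the quantifiers and connectives to reach negation normal form:
  (\exists q\, C(q)) \lor (\exists k\, \neg C(k)) \lor (\exists n\, C(n)) \lor (\exists j\, \exists l\, (\neg C(l) \lor C(j)))
All bound variables are already distinct, so no renaming is needed.
Finally move all quantifiers to the prefix:
  \exists q\, \exists k\, \exists n\, \exists j\, \exists l\, (C(q) \lor \neg C(k) \lor C(n) \lor \neg C(l) \lor C(j))
The prefix is \exists q \exists k \exists n \exists j \exists l: 0 universal, 5 existential.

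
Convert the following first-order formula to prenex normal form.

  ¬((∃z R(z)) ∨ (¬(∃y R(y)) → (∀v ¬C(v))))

Eliminate → and ↔ using ¬ and ∨.
  ¬((∃z R(z)) ∨ ¬¬(∃y R(y)) ∨ (∀v ¬C(v)))
Move each ¬ inward, flipping quantifiers it crosses:
  (∀z ¬R(z)) ∧ (∀y ¬R(y)) ∧ (∃v C(v))
All bound variables are already distinct, so no renaming is needed.
Finally move all quantifiers to the prefix:
  ∀z ∀y ∃v (¬R(z) ∧ ¬R(y) ∧ C(v))

∀z ∀y ∃v (¬R(z) ∧ ¬R(y) ∧ C(v))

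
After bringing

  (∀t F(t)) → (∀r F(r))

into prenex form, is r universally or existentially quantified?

universal

Eliminate → and ↔ using ¬ and ∨.
  ¬(∀t F(t)) ∨ (∀r F(r))
Drive negations inward (¬∀x A ≡ ∃x ¬A, ¬∃x A ≡ ∀x ¬A, De Morgan for ∧/∨):
  (∃t ¬F(t)) ∨ (∀r F(r))
All bound variables are already distinct, so no renaming is needed.
Finally move all quantifiers to the prefix:
  ∃t ∀r (¬F(t) ∨ F(r))
The quantifier ∀r sits under an even number of negations (counting the antecedent side of each →), so it remains universal.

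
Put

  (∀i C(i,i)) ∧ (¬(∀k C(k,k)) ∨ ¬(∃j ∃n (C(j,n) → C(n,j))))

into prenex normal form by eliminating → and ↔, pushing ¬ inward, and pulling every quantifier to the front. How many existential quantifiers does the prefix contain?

First replace A → B with ¬A ∨ B.
  (∀i C(i,i)) ∧ (¬(∀k C(k,k)) ∨ ¬(∃j ∃n (¬C(j,n) ∨ C(n,j))))
Push ¬ through the quantifiers and connectives to reach negation normal form:
  (∀i C(i,i)) ∧ ((∃k ¬C(k,k)) ∨ (∀j ∀n (C(j,n) ∧ ¬C(n,j))))
All bound variables are already distinct, so no renaming is needed.
Pull the quantifiers to the front (each side's bound variable is not free in the other side):
  ∀i ∃k ∀j ∀n (C(i,i) ∧ (¬C(k,k) ∨ C(j,n) ∧ ¬C(n,j)))
The prefix is ∀i ∃k ∀j ∀n: 3 universal, 1 existential.

1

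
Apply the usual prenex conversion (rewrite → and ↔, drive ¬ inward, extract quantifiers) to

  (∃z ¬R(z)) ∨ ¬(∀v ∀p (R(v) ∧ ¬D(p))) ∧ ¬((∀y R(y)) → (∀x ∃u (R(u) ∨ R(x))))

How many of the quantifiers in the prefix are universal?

2

Rewrite implications/biconditionals: A → B as ¬A ∨ B.
  (∃z ¬R(z)) ∨ ¬(∀v ∀p (R(v) ∧ ¬D(p))) ∧ ¬(¬(∀y R(y)) ∨ (∀x ∃u (R(u) ∨ R(x))))
Drive negations inward (¬∀x A ≡ ∃x ¬A, ¬∃x A ≡ ∀x ¬A, De Morgan for ∧/∨):
  (∃z ¬R(z)) ∨ (∃v ∃p (¬R(v) ∨ D(p))) ∧ (∀y R(y)) ∧ (∃x ∀u (¬R(u) ∧ ¬R(x)))
All bound variables are already distinct, so no renaming is needed.
Finally move all quantifiers to the prefix:
  ∃z ∃v ∃p ∀y ∃x ∀u (¬R(z) ∨ (¬R(v) ∨ D(p)) ∧ R(y) ∧ ¬R(u) ∧ ¬R(x))
The prefix is ∃z ∃v ∃p ∀y ∃x ∀u: 2 universal, 4 existential.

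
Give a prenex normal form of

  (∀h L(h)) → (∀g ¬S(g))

First replace A → B with ¬A ∨ B.
  ¬(∀h L(h)) ∨ (∀g ¬S(g))
Push ¬ through the quantifiers and connectives to reach negation normal form:
  (∃h ¬L(h)) ∨ (∀g ¬S(g))
Extract every quantifier outward, since the variables are now distinct and don't occur free across branches:
  ∃h ∀g (¬L(h) ∨ ¬S(g))

∃h ∀g (¬L(h) ∨ ¬S(g))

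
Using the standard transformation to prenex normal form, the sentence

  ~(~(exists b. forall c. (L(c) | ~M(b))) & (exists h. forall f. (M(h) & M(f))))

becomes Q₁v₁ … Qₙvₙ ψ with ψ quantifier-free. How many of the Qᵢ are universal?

2

Push ¬ through the quantifiers and connectives to reach negation normal form:
  (exists b. forall c. (L(c) | ~M(b))) | (forall h. exists f. (~M(h) | ~M(f)))
Pull the quantifiers to the front (each side's bound variable is not free in the other side):
  exists b. forall c. forall h. exists f. (L(c) | ~M(b) | ~M(h) | ~M(f))
The prefix is exists b forall c forall h exists f: 2 universal, 2 existential.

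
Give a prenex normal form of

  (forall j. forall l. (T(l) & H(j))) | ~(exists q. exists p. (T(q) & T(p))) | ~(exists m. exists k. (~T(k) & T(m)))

Move each ¬ inward, flipping quantifiers it crosses:
  (forall j. forall l. (T(l) & H(j))) | (forall q. forall p. (~T(q) | ~T(p))) | (forall m. forall k. (T(k) | ~T(m)))
All bound variables are already distinct, so no renaming is needed.
Pull the quantifiers to the front (each side's bound variable is not free in the other side):
  forall j. forall l. forall q. forall p. forall m. forall k. (T(l) & H(j) | ~T(q) | ~T(p) | T(k) | ~T(m))

forall j. forall l. forall q. forall p. forall m. forall k. (T(l) & H(j) | ~T(q) | ~T(p) | T(k) | ~T(m))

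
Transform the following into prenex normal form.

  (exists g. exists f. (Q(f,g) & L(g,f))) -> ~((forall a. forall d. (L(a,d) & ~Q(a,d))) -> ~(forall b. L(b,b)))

forall g. forall f. forall a. forall d. forall b. (~Q(f,g) | ~L(g,f) | L(a,d) & ~Q(a,d) & L(b,b))

Rewrite implications/biconditionals: A → B as ¬A ∨ B.
  ~(exists g. exists f. (Q(f,g) & L(g,f))) | ~(~(forall a. forall d. (L(a,d) & ~Q(a,d))) | ~(forall b. L(b,b)))
Push ¬ through the quantifiers and connectives to reach negation normal form:
  (forall g. forall f. (~Q(f,g) | ~L(g,f))) | (forall a. forall d. (L(a,d) & ~Q(a,d))) & (forall b. L(b,b))
All bound variables are already distinct, so no renaming is needed.
Pull the quantifiers to the front (each side's bound variable is not free in the other side):
  forall g. forall f. forall a. forall d. forall b. (~Q(f,g) | ~L(g,f) | L(a,d) & ~Q(a,d) & L(b,b))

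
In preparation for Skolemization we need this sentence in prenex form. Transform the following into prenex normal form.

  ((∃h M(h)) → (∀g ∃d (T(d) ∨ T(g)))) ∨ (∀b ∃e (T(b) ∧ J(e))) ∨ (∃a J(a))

Rewrite implications/biconditionals: A → B as ¬A ∨ B.
  ¬(∃h M(h)) ∨ (∀g ∃d (T(d) ∨ T(g))) ∨ (∀b ∃e (T(b) ∧ J(e))) ∨ (∃a J(a))
Push ¬ through the quantifiers and connectives to reach negation normal form:
  (∀h ¬M(h)) ∨ (∀g ∃d (T(d) ∨ T(g))) ∨ (∀b ∃e (T(b) ∧ J(e))) ∨ (∃a J(a))
All bound variables are already distinct, so no renaming is needed.
Extract every quantifier outward, since the variables are now distinct and don't occur free across branches:
  ∀h ∀g ∃d ∀b ∃e ∃a (¬M(h) ∨ T(d) ∨ T(g) ∨ T(b) ∧ J(e) ∨ J(a))

∀h ∀g ∃d ∀b ∃e ∃a (¬M(h) ∨ T(d) ∨ T(g) ∨ T(b) ∧ J(e) ∨ J(a))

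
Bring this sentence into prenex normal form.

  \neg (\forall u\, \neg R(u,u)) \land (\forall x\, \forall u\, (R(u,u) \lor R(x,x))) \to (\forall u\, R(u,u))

\forall u\, \exists x\, \exists s\, \forall v\, (\neg R(u,u) \lor \neg R(s,s) \land \neg R(x,x) \lor R(v,v))

First replace A → B with ¬A ∨ B.
  \neg (\neg (\forall u\, \neg R(u,u)) \land (\forall x\, \forall u\, (R(u,u) \lor R(x,x)))) \lor (\forall u\, R(u,u))
Push ¬ through the quantifiers and connectives to reach negation normal form:
  (\forall u\, \neg R(u,u)) \lor (\exists x\, \exists u\, (\neg R(u,u) \land \neg R(x,x))) \lor (\forall u\, R(u,u))
Give each quantifier a distinct variable: u↦s, u↦v.
  (\forall u\, \neg R(u,u)) \lor (\exists x\, \exists s\, (\neg R(s,s) \land \neg R(x,x))) \lor (\forall v\, R(v,v))
Extract every quantifier outward, since the variables are now distinct and don't occur free across branches:
  \forall u\, \exists x\, \exists s\, \forall v\, (\neg R(u,u) \lor \neg R(s,s) \land \neg R(x,x) \lor R(v,v))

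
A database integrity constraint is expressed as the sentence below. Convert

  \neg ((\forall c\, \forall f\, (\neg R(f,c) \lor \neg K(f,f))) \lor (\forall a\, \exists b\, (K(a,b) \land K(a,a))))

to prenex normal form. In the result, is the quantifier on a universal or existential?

existential

Drive negations inward (¬∀x A ≡ ∃x ¬A, ¬∃x A ≡ ∀x ¬A, De Morgan for ∧/∨):
  (\exists c\, \exists f\, (R(f,c) \land K(f,f))) \land (\exists a\, \forall b\, (\neg K(a,b) \lor \neg K(a,a)))
All bound variables are already distinct, so no renaming is needed.
Finally move all quantifiers to the prefix:
  \exists c\, \exists f\, \exists a\, \forall b\, (R(f,c) \land K(f,f) \land (\neg K(a,b) \lor \neg K(a,a)))
The quantifier \forall a sits under an odd number of negations, so it flips to \exists a.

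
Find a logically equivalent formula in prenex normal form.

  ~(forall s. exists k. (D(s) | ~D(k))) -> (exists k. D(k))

Rewrite implications/biconditionals: A → B as ¬A ∨ B.
  ~~(forall s. exists k. (D(s) | ~D(k))) | (exists k. D(k))
Move each ¬ inward, flipping quantifiers it crosses:
  (forall s. exists k. (D(s) | ~D(k))) | (exists k. D(k))
Rename bound variables to avoid capture: k↦v.
  (forall s. exists k. (D(s) | ~D(k))) | (exists v. D(v))
Finally move all quantifiers to the prefix:
  forall s. exists k. exists v. (D(s) | ~D(k) | D(v))

forall s. exists k. exists v. (D(s) | ~D(k) | D(v))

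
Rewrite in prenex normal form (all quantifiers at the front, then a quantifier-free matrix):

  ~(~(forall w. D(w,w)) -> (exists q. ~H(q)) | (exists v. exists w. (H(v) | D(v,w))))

exists w. forall q. forall v. forall u. (~D(w,w) & H(q) & ~H(v) & ~D(v,u))

Rewrite implications/biconditionals: A → B as ¬A ∨ B.
  ~(~~(forall w. D(w,w)) | (exists q. ~H(q)) | (exists v. exists w. (H(v) | D(v,w))))
Drive negations inward (¬∀x A ≡ ∃x ¬A, ¬∃x A ≡ ∀x ¬A, De Morgan for ∧/∨):
  (exists w. ~D(w,w)) & (forall q. H(q)) & (forall v. forall w. (~H(v) & ~D(v,w)))
Give each quantifier a distinct variable: w↦u.
  (exists w. ~D(w,w)) & (forall q. H(q)) & (forall v. forall u. (~H(v) & ~D(v,u)))
Finally move all quantifiers to the prefix:
  exists w. forall q. forall v. forall u. (~D(w,w) & H(q) & ~H(v) & ~D(v,u))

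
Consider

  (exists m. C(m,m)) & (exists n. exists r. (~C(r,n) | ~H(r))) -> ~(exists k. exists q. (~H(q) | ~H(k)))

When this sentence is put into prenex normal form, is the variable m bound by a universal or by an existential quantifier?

First replace A → B with ¬A ∨ B.
  ~((exists m. C(m,m)) & (exists n. exists r. (~C(r,n) | ~H(r)))) | ~(exists k. exists q. (~H(q) | ~H(k)))
Drive negations inward (¬∀x A ≡ ∃x ¬A, ¬∃x A ≡ ∀x ¬A, De Morgan for ∧/∨):
  (forall m. ~C(m,m)) | (forall n. forall r. (C(r,n) & H(r))) | (forall k. forall q. (H(q) & H(k)))
All bound variables are already distinct, so no renaming is needed.
Extract every quantifier outward, since the variables are now distinct and don't occur free across branches:
  forall m. forall n. forall r. forall k. forall q. (~C(m,m) | C(r,n) & H(r) | H(q) & H(k))
The quantifier exists m sits under an odd number of negations (counting the antecedent side of each →), so it flips to forall m.

universal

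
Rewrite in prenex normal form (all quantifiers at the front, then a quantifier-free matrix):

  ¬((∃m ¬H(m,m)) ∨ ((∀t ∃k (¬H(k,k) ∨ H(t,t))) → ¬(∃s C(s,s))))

First replace A → B with ¬A ∨ B.
  ¬((∃m ¬H(m,m)) ∨ ¬(∀t ∃k (¬H(k,k) ∨ H(t,t))) ∨ ¬(∃s C(s,s)))
Move each ¬ inward, flipping quantifiers it crosses:
  (∀m H(m,m)) ∧ (∀t ∃k (¬H(k,k) ∨ H(t,t))) ∧ (∃s C(s,s))
All bound variables are already distinct, so no renaming is needed.
Extract every quantifier outward, since the variables are now distinct and don't occur free across branches:
  ∀m ∀t ∃k ∃s (H(m,m) ∧ (¬H(k,k) ∨ H(t,t)) ∧ C(s,s))

∀m ∀t ∃k ∃s (H(m,m) ∧ (¬H(k,k) ∨ H(t,t)) ∧ C(s,s))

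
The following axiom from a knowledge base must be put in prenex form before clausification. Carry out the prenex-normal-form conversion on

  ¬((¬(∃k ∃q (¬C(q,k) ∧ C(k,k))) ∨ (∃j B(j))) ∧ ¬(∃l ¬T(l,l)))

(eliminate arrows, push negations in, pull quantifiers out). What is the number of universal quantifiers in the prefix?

1

Drive negations inward (¬∀x A ≡ ∃x ¬A, ¬∃x A ≡ ∀x ¬A, De Morgan for ∧/∨):
  (∃k ∃q (¬C(q,k) ∧ C(k,k))) ∧ (∀j ¬B(j)) ∨ (∃l ¬T(l,l))
All bound variables are already distinct, so no renaming is needed.
Pull the quantifiers to the front (each side's bound variable is not free in the other side):
  ∃k ∃q ∀j ∃l (¬C(q,k) ∧ C(k,k) ∧ ¬B(j) ∨ ¬T(l,l))
The prefix is ∃k ∃q ∀j ∃l: 1 universal, 3 existential.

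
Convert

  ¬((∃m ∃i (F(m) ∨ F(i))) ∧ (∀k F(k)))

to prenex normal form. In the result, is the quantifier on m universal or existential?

universal

Drive negations inward (¬∀x A ≡ ∃x ¬A, ¬∃x A ≡ ∀x ¬A, De Morgan for ∧/∨):
  (∀m ∀i (¬F(m) ∧ ¬F(i))) ∨ (∃k ¬F(k))
Extract every quantifier outward, since the variables are now distinct and don't occur free across branches:
  ∀m ∀i ∃k (¬F(m) ∧ ¬F(i) ∨ ¬F(k))
The quantifier ∃m sits under an odd number of negations, so it flips to ∀m.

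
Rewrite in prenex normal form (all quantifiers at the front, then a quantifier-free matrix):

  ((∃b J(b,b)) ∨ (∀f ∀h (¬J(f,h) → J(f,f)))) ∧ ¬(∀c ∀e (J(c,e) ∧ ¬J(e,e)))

∃b ∀f ∀h ∃c ∃e ((J(b,b) ∨ J(f,h) ∨ J(f,f)) ∧ (¬J(c,e) ∨ J(e,e)))

Rewrite implications/biconditionals: A → B as ¬A ∨ B.
  ((∃b J(b,b)) ∨ (∀f ∀h (¬¬J(f,h) ∨ J(f,f)))) ∧ ¬(∀c ∀e (J(c,e) ∧ ¬J(e,e)))
Drive negations inward (¬∀x A ≡ ∃x ¬A, ¬∃x A ≡ ∀x ¬A, De Morgan for ∧/∨):
  ((∃b J(b,b)) ∨ (∀f ∀h (J(f,h) ∨ J(f,f)))) ∧ (∃c ∃e (¬J(c,e) ∨ J(e,e)))
All bound variables are already distinct, so no renaming is needed.
Finally move all quantifiers to the prefix:
  ∃b ∀f ∀h ∃c ∃e ((J(b,b) ∨ J(f,h) ∨ J(f,f)) ∧ (¬J(c,e) ∨ J(e,e)))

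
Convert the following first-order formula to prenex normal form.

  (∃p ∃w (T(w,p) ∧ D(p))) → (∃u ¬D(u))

∀p ∀w ∃u (¬T(w,p) ∨ ¬D(p) ∨ ¬D(u))

First replace A → B with ¬A ∨ B.
  ¬(∃p ∃w (T(w,p) ∧ D(p))) ∨ (∃u ¬D(u))
Drive negations inward (¬∀x A ≡ ∃x ¬A, ¬∃x A ≡ ∀x ¬A, De Morgan for ∧/∨):
  (∀p ∀w (¬T(w,p) ∨ ¬D(p))) ∨ (∃u ¬D(u))
All bound variables are already distinct, so no renaming is needed.
Finally move all quantifiers to the prefix:
  ∀p ∀w ∃u (¬T(w,p) ∨ ¬D(p) ∨ ¬D(u))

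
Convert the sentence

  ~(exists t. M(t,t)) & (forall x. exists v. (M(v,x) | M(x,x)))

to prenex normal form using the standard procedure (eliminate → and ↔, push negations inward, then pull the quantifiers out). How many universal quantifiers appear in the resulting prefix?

2

Move each ¬ inward, flipping quantifiers it crosses:
  (forall t. ~M(t,t)) & (forall x. exists v. (M(v,x) | M(x,x)))
Pull the quantifiers to the front (each side's bound variable is not free in the other side):
  forall t. forall x. exists v. (~M(t,t) & (M(v,x) | M(x,x)))
The prefix is forall t forall x exists v: 2 universal, 1 existential.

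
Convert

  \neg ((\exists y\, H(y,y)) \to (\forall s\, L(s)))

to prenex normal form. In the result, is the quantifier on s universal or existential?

Rewrite implications/biconditionals: A → B as ¬A ∨ B.
  \neg (\neg (\exists y\, H(y,y)) \lor (\forall s\, L(s)))
Move each ¬ inward, flipping quantifiers it crosses:
  (\exists y\, H(y,y)) \land (\exists s\, \neg L(s))
All bound variables are already distinct, so no renaming is needed.
Pull the quantifiers to the front (each side's bound variable is not free in the other side):
  \exists y\, \exists s\, (H(y,y) \land \neg L(s))
The quantifier \forall s sits under an odd number of negations (counting the antecedent side of each →), so it flips to \exists s.

existential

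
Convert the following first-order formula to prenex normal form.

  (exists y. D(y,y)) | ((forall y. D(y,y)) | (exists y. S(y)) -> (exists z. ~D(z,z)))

exists y. exists w. forall u1. exists z. (D(y,y) | ~D(w,w) & ~S(u1) | ~D(z,z))

Rewrite implications/biconditionals: A → B as ¬A ∨ B.
  (exists y. D(y,y)) | ~((forall y. D(y,y)) | (exists y. S(y))) | (exists z. ~D(z,z))
Push ¬ through the quantifiers and connectives to reach negation normal form:
  (exists y. D(y,y)) | (exists y. ~D(y,y)) & (forall y. ~S(y)) | (exists z. ~D(z,z))
Give each quantifier a distinct variable: y↦w, y↦u1.
  (exists y. D(y,y)) | (exists w. ~D(w,w)) & (forall u1. ~S(u1)) | (exists z. ~D(z,z))
Extract every quantifier outward, since the variables are now distinct and don't occur free across branches:
  exists y. exists w. forall u1. exists z. (D(y,y) | ~D(w,w) & ~S(u1) | ~D(z,z))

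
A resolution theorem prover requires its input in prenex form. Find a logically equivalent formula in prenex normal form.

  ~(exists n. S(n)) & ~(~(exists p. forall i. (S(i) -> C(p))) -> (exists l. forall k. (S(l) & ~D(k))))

Rewrite implications/biconditionals: A → B as ¬A ∨ B.
  ~(exists n. S(n)) & ~(~~(exists p. forall i. (~S(i) | C(p))) | (exists l. forall k. (S(l) & ~D(k))))
Push ¬ through the quantifiers and connectives to reach negation normal form:
  (forall n. ~S(n)) & (forall p. exists i. (S(i) & ~C(p))) & (forall l. exists k. (~S(l) | D(k)))
All bound variables are already distinct, so no renaming is needed.
Pull the quantifiers to the front (each side's bound variable is not free in the other side):
  forall n. forall p. exists i. forall l. exists k. (~S(n) & S(i) & ~C(p) & (~S(l) | D(k)))

forall n. forall p. exists i. forall l. exists k. (~S(n) & S(i) & ~C(p) & (~S(l) | D(k)))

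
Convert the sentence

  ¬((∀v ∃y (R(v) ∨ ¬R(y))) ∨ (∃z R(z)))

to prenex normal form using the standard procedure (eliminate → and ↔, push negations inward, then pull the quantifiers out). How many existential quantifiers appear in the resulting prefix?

Push ¬ through the quantifiers and connectives to reach negation normal form:
  (∃v ∀y (¬R(v) ∧ R(y))) ∧ (∀z ¬R(z))
All bound variables are already distinct, so no renaming is needed.
Finally move all quantifiers to the prefix:
  ∃v ∀y ∀z (¬R(v) ∧ R(y) ∧ ¬R(z))
The prefix is ∃v ∀y ∀z: 2 universal, 1 existential.

1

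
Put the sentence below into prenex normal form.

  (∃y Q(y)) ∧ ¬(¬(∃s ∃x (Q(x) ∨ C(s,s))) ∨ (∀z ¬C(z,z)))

Push ¬ through the quantifiers and connectives to reach negation normal form:
  (∃y Q(y)) ∧ (∃s ∃x (Q(x) ∨ C(s,s))) ∧ (∃z C(z,z))
All bound variables are already distinct, so no renaming is needed.
Finally move all quantifiers to the prefix:
  ∃y ∃s ∃x ∃z (Q(y) ∧ (Q(x) ∨ C(s,s)) ∧ C(z,z))

∃y ∃s ∃x ∃z (Q(y) ∧ (Q(x) ∨ C(s,s)) ∧ C(z,z))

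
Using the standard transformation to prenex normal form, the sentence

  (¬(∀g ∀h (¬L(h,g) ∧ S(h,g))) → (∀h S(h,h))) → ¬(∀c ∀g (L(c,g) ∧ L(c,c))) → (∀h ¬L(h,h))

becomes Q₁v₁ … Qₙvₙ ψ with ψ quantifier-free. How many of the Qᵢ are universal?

3

First replace A → B with ¬A ∨ B.
  ¬(¬¬(∀g ∀h (¬L(h,g) ∧ S(h,g))) ∨ (∀h S(h,h))) ∨ ¬¬(∀c ∀g (L(c,g) ∧ L(c,c))) ∨ (∀h ¬L(h,h))
Move each ¬ inward, flipping quantifiers it crosses:
  (∃g ∃h (L(h,g) ∨ ¬S(h,g))) ∧ (∃h ¬S(h,h)) ∨ (∀c ∀g (L(c,g) ∧ L(c,c))) ∨ (∀h ¬L(h,h))
Rename bound variables to avoid capture: h↦b, g↦y, h↦x1.
  (∃g ∃h (L(h,g) ∨ ¬S(h,g))) ∧ (∃b ¬S(b,b)) ∨ (∀c ∀y (L(c,y) ∧ L(c,c))) ∨ (∀x1 ¬L(x1,x1))
Pull the quantifiers to the front (each side's bound variable is not free in the other side):
  ∃g ∃h ∃b ∀c ∀y ∀x1 ((L(h,g) ∨ ¬S(h,g)) ∧ ¬S(b,b) ∨ L(c,y) ∧ L(c,c) ∨ ¬L(x1,x1))
The prefix is ∃g ∃h ∃b ∀c ∀y ∀x1: 3 universal, 3 existential.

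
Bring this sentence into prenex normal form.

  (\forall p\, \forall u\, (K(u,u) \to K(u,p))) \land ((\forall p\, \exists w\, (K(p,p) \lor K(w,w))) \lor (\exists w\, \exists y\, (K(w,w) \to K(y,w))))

Eliminate → and ↔ using ¬ and ∨.
  (\forall p\, \forall u\, (\neg K(u,u) \lor K(u,p))) \land ((\forall p\, \exists w\, (K(p,p) \lor K(w,w))) \lor (\exists w\, \exists y\, (\neg K(w,w) \lor K(y,w))))
Give each quantifier a distinct variable: p↦x, w↦y1.
  (\forall p\, \forall u\, (\neg K(u,u) \lor K(u,p))) \land ((\forall x\, \exists w\, (K(x,x) \lor K(w,w))) \lor (\exists y1\, \exists y\, (\neg K(y1,y1) \lor K(y,y1))))
Pull the quantifiers to the front (each side's bound variable is not free in the other side):
  \forall p\, \forall u\, \forall x\, \exists w\, \exists y1\, \exists y\, ((\neg K(u,u) \lor K(u,p)) \land (K(x,x) \lor K(w,w) \lor \neg K(y1,y1) \lor K(y,y1)))

\forall p\, \forall u\, \forall x\, \exists w\, \exists y1\, \exists y\, ((\neg K(u,u) \lor K(u,p)) \land (K(x,x) \lor K(w,w) \lor \neg K(y1,y1) \lor K(y,y1)))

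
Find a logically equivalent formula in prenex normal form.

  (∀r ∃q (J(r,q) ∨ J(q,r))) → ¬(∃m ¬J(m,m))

∃r ∀q ∀m (¬J(r,q) ∧ ¬J(q,r) ∨ J(m,m))

Rewrite implications/biconditionals: A → B as ¬A ∨ B.
  ¬(∀r ∃q (J(r,q) ∨ J(q,r))) ∨ ¬(∃m ¬J(m,m))
Drive negations inward (¬∀x A ≡ ∃x ¬A, ¬∃x A ≡ ∀x ¬A, De Morgan for ∧/∨):
  (∃r ∀q (¬J(r,q) ∧ ¬J(q,r))) ∨ (∀m J(m,m))
All bound variables are already distinct, so no renaming is needed.
Finally move all quantifiers to the prefix:
  ∃r ∀q ∀m (¬J(r,q) ∧ ¬J(q,r) ∨ J(m,m))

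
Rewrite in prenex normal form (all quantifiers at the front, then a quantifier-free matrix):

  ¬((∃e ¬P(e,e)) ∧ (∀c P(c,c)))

∀e ∃c (P(e,e) ∨ ¬P(c,c))

Push ¬ through the quantifiers and connectives to reach negation normal form:
  (∀e P(e,e)) ∨ (∃c ¬P(c,c))
Finally move all quantifiers to the prefix:
  ∀e ∃c (P(e,e) ∨ ¬P(c,c))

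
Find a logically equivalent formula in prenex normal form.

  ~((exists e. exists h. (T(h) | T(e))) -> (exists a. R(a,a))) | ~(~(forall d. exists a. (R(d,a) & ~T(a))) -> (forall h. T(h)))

Rewrite implications/biconditionals: A → B as ¬A ∨ B.
  ~(~(exists e. exists h. (T(h) | T(e))) | (exists a. R(a,a))) | ~(~~(forall d. exists a. (R(d,a) & ~T(a))) | (forall h. T(h)))
Drive negations inward (¬∀x A ≡ ∃x ¬A, ¬∃x A ≡ ∀x ¬A, De Morgan for ∧/∨):
  (exists e. exists h. (T(h) | T(e))) & (forall a. ~R(a,a)) | (exists d. forall a. (~R(d,a) | T(a))) & (exists h. ~T(h))
Give each quantifier a distinct variable: a↦v1, h↦v.
  (exists e. exists h. (T(h) | T(e))) & (forall a. ~R(a,a)) | (exists d. forall v1. (~R(d,v1) | T(v1))) & (exists v. ~T(v))
Finally move all quantifiers to the prefix:
  exists e. exists h. forall a. exists d. forall v1. exists v. ((T(h) | T(e)) & ~R(a,a) | (~R(d,v1) | T(v1)) & ~T(v))

exists e. exists h. forall a. exists d. forall v1. exists v. ((T(h) | T(e)) & ~R(a,a) | (~R(d,v1) | T(v1)) & ~T(v))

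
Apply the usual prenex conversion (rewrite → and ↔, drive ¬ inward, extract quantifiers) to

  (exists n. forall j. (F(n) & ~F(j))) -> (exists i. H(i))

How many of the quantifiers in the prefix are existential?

2

Rewrite implications/biconditionals: A → B as ¬A ∨ B.
  ~(exists n. forall j. (F(n) & ~F(j))) | (exists i. H(i))
Push ¬ through the quantifiers and connectives to reach negation normal form:
  (forall n. exists j. (~F(n) | F(j))) | (exists i. H(i))
All bound variables are already distinct, so no renaming is needed.
Extract every quantifier outward, since the variables are now distinct and don't occur free across branches:
  forall n. exists j. exists i. (~F(n) | F(j) | H(i))
The prefix is forall n exists j exists i: 1 universal, 2 existential.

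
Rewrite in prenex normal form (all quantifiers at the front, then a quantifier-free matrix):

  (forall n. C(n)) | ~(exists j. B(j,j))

Move each ¬ inward, flipping quantifiers it crosses:
  (forall n. C(n)) | (forall j. ~B(j,j))
All bound variables are already distinct, so no renaming is needed.
Pull the quantifiers to the front (each side's bound variable is not free in the other side):
  forall n. forall j. (C(n) | ~B(j,j))

forall n. forall j. (C(n) | ~B(j,j))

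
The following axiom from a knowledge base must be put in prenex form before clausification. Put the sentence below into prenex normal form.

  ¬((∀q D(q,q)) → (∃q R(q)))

∀q ∀x (D(q,q) ∧ ¬R(x))

First replace A → B with ¬A ∨ B.
  ¬(¬(∀q D(q,q)) ∨ (∃q R(q)))
Drive negations inward (¬∀x A ≡ ∃x ¬A, ¬∃x A ≡ ∀x ¬A, De Morgan for ∧/∨):
  (∀q D(q,q)) ∧ (∀q ¬R(q))
Give each quantifier a distinct variable: q↦x.
  (∀q D(q,q)) ∧ (∀x ¬R(x))
Pull the quantifiers to the front (each side's bound variable is not free in the other side):
  ∀q ∀x (D(q,q) ∧ ¬R(x))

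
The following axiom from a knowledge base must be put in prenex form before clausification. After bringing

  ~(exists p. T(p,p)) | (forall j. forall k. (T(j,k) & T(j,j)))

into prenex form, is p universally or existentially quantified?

Move each ¬ inward, flipping quantifiers it crosses:
  (forall p. ~T(p,p)) | (forall j. forall k. (T(j,k) & T(j,j)))
All bound variables are already distinct, so no renaming is needed.
Finally move all quantifiers to the prefix:
  forall p. forall j. forall k. (~T(p,p) | T(j,k) & T(j,j))
The quantifier exists p sits under an odd number of negations, so it flips to forall p.

universal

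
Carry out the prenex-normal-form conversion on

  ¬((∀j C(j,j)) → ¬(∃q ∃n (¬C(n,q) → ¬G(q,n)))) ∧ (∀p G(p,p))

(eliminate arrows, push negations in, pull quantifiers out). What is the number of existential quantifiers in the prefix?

First replace A → B with ¬A ∨ B.
  ¬(¬(∀j C(j,j)) ∨ ¬(∃q ∃n (¬¬C(n,q) ∨ ¬G(q,n)))) ∧ (∀p G(p,p))
Move each ¬ inward, flipping quantifiers it crosses:
  (∀j C(j,j)) ∧ (∃q ∃n (C(n,q) ∨ ¬G(q,n))) ∧ (∀p G(p,p))
All bound variables are already distinct, so no renaming is needed.
Finally move all quantifiers to the prefix:
  ∀j ∃q ∃n ∀p (C(j,j) ∧ (C(n,q) ∨ ¬G(q,n)) ∧ G(p,p))
The prefix is ∀j ∃q ∃n ∀p: 2 universal, 2 existential.

2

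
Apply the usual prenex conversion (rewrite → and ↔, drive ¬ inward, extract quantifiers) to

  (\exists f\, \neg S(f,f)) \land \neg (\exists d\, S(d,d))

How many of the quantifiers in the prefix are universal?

1

Move each ¬ inward, flipping quantifiers it crosses:
  (\exists f\, \neg S(f,f)) \land (\forall d\, \neg S(d,d))
All bound variables are already distinct, so no renaming is needed.
Finally move all quantifiers to the prefix:
  \exists f\, \forall d\, (\neg S(f,f) \land \neg S(d,d))
The prefix is \exists f \forall d: 1 universal, 1 existential.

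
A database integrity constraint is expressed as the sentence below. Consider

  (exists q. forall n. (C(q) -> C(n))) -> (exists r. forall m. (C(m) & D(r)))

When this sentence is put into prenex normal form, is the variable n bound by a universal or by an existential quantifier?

Eliminate → and ↔ using ¬ and ∨.
  ~(exists q. forall n. (~C(q) | C(n))) | (exists r. forall m. (C(m) & D(r)))
Drive negations inward (¬∀x A ≡ ∃x ¬A, ¬∃x A ≡ ∀x ¬A, De Morgan for ∧/∨):
  (forall q. exists n. (C(q) & ~C(n))) | (exists r. forall m. (C(m) & D(r)))
All bound variables are already distinct, so no renaming is needed.
Finally move all quantifiers to the prefix:
  forall q. exists n. exists r. forall m. (C(q) & ~C(n) | C(m) & D(r))
The quantifier forall n sits under an odd number of negations (counting the antecedent side of each →), so it flips to exists n.

existential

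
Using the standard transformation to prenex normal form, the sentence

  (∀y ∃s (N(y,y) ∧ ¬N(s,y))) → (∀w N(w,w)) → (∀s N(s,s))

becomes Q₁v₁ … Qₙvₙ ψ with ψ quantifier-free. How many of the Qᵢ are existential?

Rewrite implications/biconditionals: A → B as ¬A ∨ B.
  ¬(∀y ∃s (N(y,y) ∧ ¬N(s,y))) ∨ ¬(∀w N(w,w)) ∨ (∀s N(s,s))
Move each ¬ inward, flipping quantifiers it crosses:
  (∃y ∀s (¬N(y,y) ∨ N(s,y))) ∨ (∃w ¬N(w,w)) ∨ (∀s N(s,s))
Standardize variables apart so no two quantifiers bind the same name: s↦q.
  (∃y ∀s (¬N(y,y) ∨ N(s,y))) ∨ (∃w ¬N(w,w)) ∨ (∀q N(q,q))
Finally move all quantifiers to the prefix:
  ∃y ∀s ∃w ∀q (¬N(y,y) ∨ N(s,y) ∨ ¬N(w,w) ∨ N(q,q))
The prefix is ∃y ∀s ∃w ∀q: 2 universal, 2 existential.

2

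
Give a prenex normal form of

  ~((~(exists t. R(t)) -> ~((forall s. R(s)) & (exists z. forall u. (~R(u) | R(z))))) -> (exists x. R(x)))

First replace A → B with ¬A ∨ B.
  ~(~(~~(exists t. R(t)) | ~((forall s. R(s)) & (exists z. forall u. (~R(u) | R(z))))) | (exists x. R(x)))
Push ¬ through the quantifiers and connectives to reach negation normal form:
  ((exists t. R(t)) | (exists s. ~R(s)) | (forall z. exists u. (R(u) & ~R(z)))) & (forall x. ~R(x))
Pull the quantifiers to the front (each side's bound variable is not free in the other side):
  exists t. exists s. forall z. exists u. forall x. ((R(t) | ~R(s) | R(u) & ~R(z)) & ~R(x))

exists t. exists s. forall z. exists u. forall x. ((R(t) | ~R(s) | R(u) & ~R(z)) & ~R(x))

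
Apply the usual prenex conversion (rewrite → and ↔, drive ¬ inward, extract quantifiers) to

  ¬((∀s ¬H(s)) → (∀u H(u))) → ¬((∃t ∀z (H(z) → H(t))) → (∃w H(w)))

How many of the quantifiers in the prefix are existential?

First replace A → B with ¬A ∨ B.
  ¬¬(¬(∀s ¬H(s)) ∨ (∀u H(u))) ∨ ¬(¬(∃t ∀z (¬H(z) ∨ H(t))) ∨ (∃w H(w)))
Move each ¬ inward, flipping quantifiers it crosses:
  (∃s H(s)) ∨ (∀u H(u)) ∨ (∃t ∀z (¬H(z) ∨ H(t))) ∧ (∀w ¬H(w))
All bound variables are already distinct, so no renaming is needed.
Finally move all quantifiers to the prefix:
  ∃s ∀u ∃t ∀z ∀w (H(s) ∨ H(u) ∨ (¬H(z) ∨ H(t)) ∧ ¬H(w))
The prefix is ∃s ∀u ∃t ∀z ∀w: 3 universal, 2 existential.

2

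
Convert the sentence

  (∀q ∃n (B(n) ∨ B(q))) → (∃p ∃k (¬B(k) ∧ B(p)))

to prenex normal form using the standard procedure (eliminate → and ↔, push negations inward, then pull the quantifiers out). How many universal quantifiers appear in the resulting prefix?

First replace A → B with ¬A ∨ B.
  ¬(∀q ∃n (B(n) ∨ B(q))) ∨ (∃p ∃k (¬B(k) ∧ B(p)))
Move each ¬ inward, flipping quantifiers it crosses:
  (∃q ∀n (¬B(n) ∧ ¬B(q))) ∨ (∃p ∃k (¬B(k) ∧ B(p)))
All bound variables are already distinct, so no renaming is needed.
Extract every quantifier outward, since the variables are now distinct and don't occur free across branches:
  ∃q ∀n ∃p ∃k (¬B(n) ∧ ¬B(q) ∨ ¬B(k) ∧ B(p))
The prefix is ∃q ∀n ∃p ∃k: 1 universal, 3 existential.

1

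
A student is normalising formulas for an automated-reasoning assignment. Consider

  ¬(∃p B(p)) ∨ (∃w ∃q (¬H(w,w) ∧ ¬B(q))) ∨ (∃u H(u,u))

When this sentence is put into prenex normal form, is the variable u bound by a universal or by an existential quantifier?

Drive negations inward (¬∀x A ≡ ∃x ¬A, ¬∃x A ≡ ∀x ¬A, De Morgan for ∧/∨):
  (∀p ¬B(p)) ∨ (∃w ∃q (¬H(w,w) ∧ ¬B(q))) ∨ (∃u H(u,u))
Finally move all quantifiers to the prefix:
  ∀p ∃w ∃q ∃u (¬B(p) ∨ ¬H(w,w) ∧ ¬B(q) ∨ H(u,u))
The quantifier ∃u sits under an even number of negations, so it remains existential.

existential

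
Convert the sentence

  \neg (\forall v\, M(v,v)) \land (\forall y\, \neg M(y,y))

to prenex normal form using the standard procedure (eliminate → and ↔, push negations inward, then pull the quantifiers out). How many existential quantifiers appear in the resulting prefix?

Push ¬ through the quantifiers and connectives to reach negation normal form:
  (\exists v\, \neg M(v,v)) \land (\forall y\, \neg M(y,y))
Finally move all quantifiers to the prefix:
  \exists v\, \forall y\, (\neg M(v,v) \land \neg M(y,y))
The prefix is \exists v \forall y: 1 universal, 1 existential.

1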